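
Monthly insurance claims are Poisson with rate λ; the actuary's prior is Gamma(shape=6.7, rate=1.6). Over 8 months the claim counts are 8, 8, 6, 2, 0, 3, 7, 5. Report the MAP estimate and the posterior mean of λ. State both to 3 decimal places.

Σ counts = 39. Posterior: Gamma(shape = 6.7+39 = 45.7, rate = 1.6+8 = 9.6).
Mode = (α−1)/β = 44.7/9.6 = 4.656.
Mean = α/β = 45.7/9.6 = 4.760.
Mean > mode: the posterior has a right tail.

λ_MAP = 4.656, E[λ|data] = 4.760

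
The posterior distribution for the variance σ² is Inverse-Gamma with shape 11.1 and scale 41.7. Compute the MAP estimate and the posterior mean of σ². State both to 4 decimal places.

Mode = β/(α+1) = 41.7/12.1 = 3.4463.
Mean = β/(α−1) = 41.7/10.1 = 4.1287.

MAP = 3.4463; posterior mean = 4.1287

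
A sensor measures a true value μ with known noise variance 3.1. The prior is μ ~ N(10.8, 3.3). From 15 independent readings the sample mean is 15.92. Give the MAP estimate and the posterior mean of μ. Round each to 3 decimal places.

Posterior for μ is Normal. Precision-weighted mean: (1/3.3·10.8 + 15/3.1·15.92) / (1/3.3 + 15/3.1) = 15.618.
A Normal posterior is symmetric, so mode = mean.

MAP = 15.618; posterior mean = 15.618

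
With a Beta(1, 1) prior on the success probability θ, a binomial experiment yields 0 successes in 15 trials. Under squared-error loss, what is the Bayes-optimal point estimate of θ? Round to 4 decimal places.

Posterior: Beta(1+0, 1+15) = Beta(1, 16).
Since α = 1 ≤ 1 and β > 1, the Beta density is monotone decreasing on [0,1]; the mode is at 0.
Mean = 1/(1+16) = 0.0588.
Squared-error loss ⇒ the optimal estimator is the posterior mean.

0.0588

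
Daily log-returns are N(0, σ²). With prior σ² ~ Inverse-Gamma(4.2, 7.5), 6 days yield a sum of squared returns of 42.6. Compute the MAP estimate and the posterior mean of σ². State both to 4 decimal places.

Posterior: Inverse-Gamma(shape = 4.2+6/2 = 7.2, scale = 7.5+42.6/2 = 28.8).
Mode = β/(α+1) = 28.8/8.2 = 3.5122.
Mean = β/(α−1) = 28.8/6.2 = 4.6452.

MAP = 3.5122; posterior mean = 4.6452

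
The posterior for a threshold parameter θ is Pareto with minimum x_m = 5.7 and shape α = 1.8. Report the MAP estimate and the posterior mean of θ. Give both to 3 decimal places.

The Pareto density is strictly decreasing on [x_m, ∞), so the mode is x_m = 5.700.
Mean = α·x_m/(α−1) = 1.8·5.7/0.8 = 12.825.

MAP = 5.700; posterior mean = 12.825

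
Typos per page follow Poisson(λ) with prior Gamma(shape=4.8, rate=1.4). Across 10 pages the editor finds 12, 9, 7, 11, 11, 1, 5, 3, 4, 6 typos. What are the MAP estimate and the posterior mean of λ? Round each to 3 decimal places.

Σ counts = 69. Posterior: Gamma(shape = 4.8+69 = 73.8, rate = 1.4+10 = 11.4).
Mode = (α−1)/β = 72.8/11.4 = 6.386.
Mean = α/β = 73.8/11.4 = 6.474.
The posterior is right-skewed, so the mean exceeds the mode.

MAP = 6.386, posterior mean = 6.474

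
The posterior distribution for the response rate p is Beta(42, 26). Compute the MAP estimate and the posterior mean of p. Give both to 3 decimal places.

Mode = (42−1)/(42+26−2) = 41/66 = 0.621.
Mean = 42/(42+26) = 42/68 = 0.618.
Left-skewed posterior ⇒ mean < mode.

MAP = 0.621; posterior mean = 0.618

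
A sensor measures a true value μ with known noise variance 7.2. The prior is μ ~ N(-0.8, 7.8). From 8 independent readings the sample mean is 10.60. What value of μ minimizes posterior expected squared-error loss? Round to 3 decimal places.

9.421

Posterior for μ is Normal. Precision-weighted mean: (1/7.8·-0.8 + 8/7.2·10.60) / (1/7.8 + 8/7.2) = 9.421.
A Normal posterior is symmetric, so mode = mean.
Squared-error loss ⇒ the optimal estimator is the posterior mean.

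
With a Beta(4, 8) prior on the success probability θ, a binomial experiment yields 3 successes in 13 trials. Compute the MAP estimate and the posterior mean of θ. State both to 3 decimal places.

MAP = 0.261, posterior mean = 0.280

Posterior: Beta(4+3, 8+10) = Beta(7, 18).
Mode = (7−1)/(7+18−2) = 6/23 = 0.261.
Mean = 7/(7+18) = 7/25 = 0.280.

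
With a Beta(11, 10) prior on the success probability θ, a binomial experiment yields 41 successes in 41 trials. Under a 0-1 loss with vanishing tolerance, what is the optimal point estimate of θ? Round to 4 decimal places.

Posterior: Beta(11+41, 10+0) = Beta(52, 10).
Mode = (52−1)/(52+10−2) = 51/60 = 0.8500.
Mean = 52/(52+10) = 52/62 = 0.8387.
This is the posterior mode — the MAP estimate.

0.8500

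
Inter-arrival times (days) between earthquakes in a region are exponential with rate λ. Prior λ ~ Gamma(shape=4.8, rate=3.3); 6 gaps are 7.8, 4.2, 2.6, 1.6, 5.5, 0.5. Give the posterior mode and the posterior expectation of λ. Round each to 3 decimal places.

MAP = 0.384; posterior mean = 0.424

Σ times = 22.2. Posterior: Gamma(shape = 4.8+6 = 10.8, rate = 3.3+22.2 = 25.5).
Mode = (α−1)/β = 9.8/25.5 = 0.384.
Mean = α/β = 10.8/25.5 = 0.424.
The mean is pulled above the mode by the posterior's right skew.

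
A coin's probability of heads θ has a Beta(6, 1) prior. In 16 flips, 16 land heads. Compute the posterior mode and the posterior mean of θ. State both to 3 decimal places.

MAP: 1.000. Posterior mean: 0.957.

Posterior: Beta(6+16, 1+0) = Beta(22, 1).
Since β = 1 ≤ 1 and α > 1, the Beta density is monotone increasing on [0,1]; the mode is at 1.
Mean = 22/(22+1) = 0.957.
Left-skewed posterior ⇒ mean < mode.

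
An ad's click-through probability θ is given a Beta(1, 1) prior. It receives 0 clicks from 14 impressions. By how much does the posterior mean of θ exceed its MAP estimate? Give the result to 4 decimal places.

0.0625

Posterior: Beta(1+0, 1+14) = Beta(1, 15).
Since α = 1 ≤ 1 and β > 1, the Beta density is monotone decreasing on [0,1]; the mode is at 0.
Mean = 1/(1+15) = 0.0625.
Difference = 0.0625 − 0.0000 = 0.0625.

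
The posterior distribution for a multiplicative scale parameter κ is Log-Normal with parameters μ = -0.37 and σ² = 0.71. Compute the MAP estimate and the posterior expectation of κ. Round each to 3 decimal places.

MAP = 0.340; posterior mean = 0.985

Mode = exp(μ − σ²) = exp(-1.08) = 0.340.
Mean = exp(μ + σ²/2) = exp(-0.015) = 0.985.
Right-skewed posterior ⇒ mode < mean.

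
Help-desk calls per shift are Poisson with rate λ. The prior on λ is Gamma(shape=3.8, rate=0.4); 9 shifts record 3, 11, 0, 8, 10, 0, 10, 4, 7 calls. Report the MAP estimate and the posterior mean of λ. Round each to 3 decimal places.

MAP = 5.936, posterior mean = 6.043

Σ counts = 53. Posterior: Gamma(shape = 3.8+53 = 56.8, rate = 0.4+9 = 9.4).
Mode = (α−1)/β = 55.8/9.4 = 5.936.
Mean = α/β = 56.8/9.4 = 6.043.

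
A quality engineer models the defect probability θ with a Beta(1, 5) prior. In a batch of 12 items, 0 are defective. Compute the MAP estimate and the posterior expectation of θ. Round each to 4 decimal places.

MAP = 0.0000; posterior mean = 0.0556

Posterior: Beta(1+0, 5+12) = Beta(1, 17).
Since α = 1 ≤ 1 and β > 1, the Beta density is monotone decreasing on [0,1]; the mode is at 0.
Mean = 1/(1+17) = 0.0556.
Mean > mode: the posterior has a right tail.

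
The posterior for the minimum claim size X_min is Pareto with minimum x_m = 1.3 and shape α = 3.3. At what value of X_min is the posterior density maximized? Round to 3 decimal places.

1.300

The Pareto density is strictly decreasing on [x_m, ∞), so the mode is x_m = 1.300.
Mean = α·x_m/(α−1) = 3.3·1.3/2.3 = 1.865.
This is the posterior mode — the MAP estimate.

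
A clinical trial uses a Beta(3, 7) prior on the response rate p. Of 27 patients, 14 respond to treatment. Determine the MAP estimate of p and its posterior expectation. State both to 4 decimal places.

Posterior: Beta(3+14, 7+13) = Beta(17, 20).
Mode = (17−1)/(17+20−2) = 16/35 = 0.4571.
Mean = 17/(17+20) = 17/37 = 0.4595.

MAP = 0.4571, posterior mean = 0.4595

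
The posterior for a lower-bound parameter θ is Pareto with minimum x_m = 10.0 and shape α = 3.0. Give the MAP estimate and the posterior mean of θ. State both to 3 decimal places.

The Pareto density is strictly decreasing on [x_m, ∞), so the mode is x_m = 10.000.
Mean = α·x_m/(α−1) = 3.0·10.0/2.0 = 15.000.
The posterior is right-skewed, so the mean exceeds the mode.

MAP estimate = 10.000, posterior mean = 15.000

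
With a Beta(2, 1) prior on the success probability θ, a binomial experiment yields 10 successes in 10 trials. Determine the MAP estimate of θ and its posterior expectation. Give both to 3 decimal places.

MAP estimate = 1.000, posterior expectation = 0.923

Posterior: Beta(2+10, 1+0) = Beta(12, 1).
Since β = 1 ≤ 1 and α > 1, the Beta density is monotone increasing on [0,1]; the mode is at 1.
Mean = 12/(12+1) = 0.923.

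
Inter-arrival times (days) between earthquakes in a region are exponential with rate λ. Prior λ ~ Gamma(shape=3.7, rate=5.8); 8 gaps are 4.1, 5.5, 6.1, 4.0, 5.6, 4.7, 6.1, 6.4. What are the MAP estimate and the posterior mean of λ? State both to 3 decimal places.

MAP estimate = 0.222, posterior mean = 0.242

Σ times = 42.5. Posterior: Gamma(shape = 3.7+8 = 11.7, rate = 5.8+42.5 = 48.3).
Mode = (α−1)/β = 10.7/48.3 = 0.222.
Mean = α/β = 11.7/48.3 = 0.242.
The posterior is right-skewed, so the mean exceeds the mode.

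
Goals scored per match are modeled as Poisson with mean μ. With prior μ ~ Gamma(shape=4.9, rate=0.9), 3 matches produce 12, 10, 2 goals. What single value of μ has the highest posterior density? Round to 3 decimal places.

7.154

Σ counts = 24. Posterior: Gamma(shape = 4.9+24 = 28.9, rate = 0.9+3 = 3.9).
Mode = (α−1)/β = 27.9/3.9 = 7.154.
Mean = α/β = 28.9/3.9 = 7.410.
This is the posterior mode — the MAP estimate.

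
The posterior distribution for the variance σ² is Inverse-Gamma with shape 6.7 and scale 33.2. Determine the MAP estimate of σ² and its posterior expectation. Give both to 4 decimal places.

σ²_MAP = 4.3117, E[σ²|data] = 5.8246

Mode = β/(α+1) = 33.2/7.7 = 4.3117.
Mean = β/(α−1) = 33.2/5.7 = 5.8246.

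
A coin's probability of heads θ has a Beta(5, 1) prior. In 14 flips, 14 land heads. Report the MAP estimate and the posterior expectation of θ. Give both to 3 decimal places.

MAP = 1.000, posterior mean = 0.950

Posterior: Beta(5+14, 1+0) = Beta(19, 1).
Since β = 1 ≤ 1 and α > 1, the Beta density is monotone increasing on [0,1]; the mode is at 1.
Mean = 19/(19+1) = 0.950.
The posterior is left-skewed, so the mode exceeds the mean.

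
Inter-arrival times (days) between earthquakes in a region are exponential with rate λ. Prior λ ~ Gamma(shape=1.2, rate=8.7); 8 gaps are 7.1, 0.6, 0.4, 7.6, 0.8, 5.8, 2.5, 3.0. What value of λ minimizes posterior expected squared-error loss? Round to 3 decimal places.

Σ times = 27.8. Posterior: Gamma(shape = 1.2+8 = 9.2, rate = 8.7+27.8 = 36.5).
Mode = (α−1)/β = 8.2/36.5 = 0.225.
Mean = α/β = 9.2/36.5 = 0.252.
Squared-error loss ⇒ the optimal estimator is the posterior mean.

0.252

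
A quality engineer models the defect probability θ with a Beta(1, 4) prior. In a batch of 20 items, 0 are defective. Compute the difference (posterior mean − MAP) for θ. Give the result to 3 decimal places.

Posterior: Beta(1+0, 4+20) = Beta(1, 24).
Since α = 1 ≤ 1 and β > 1, the Beta density is monotone decreasing on [0,1]; the mode is at 0.
Mean = 1/(1+24) = 0.040.
Difference = 0.040 − 0.000 = 0.040.

0.040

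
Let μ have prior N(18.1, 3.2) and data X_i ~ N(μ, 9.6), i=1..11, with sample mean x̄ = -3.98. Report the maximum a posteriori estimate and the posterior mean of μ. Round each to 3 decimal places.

Posterior for μ is Normal. Precision-weighted mean: (1/3.2·18.1 + 11/9.6·-3.98) / (1/3.2 + 11/9.6) = 0.751.
A Normal posterior is symmetric, so mode = mean.

MAP = 0.751; posterior mean = 0.751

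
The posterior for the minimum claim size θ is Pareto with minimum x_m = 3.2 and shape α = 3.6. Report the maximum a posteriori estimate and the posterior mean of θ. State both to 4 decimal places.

The Pareto density is strictly decreasing on [x_m, ∞), so the mode is x_m = 3.2000.
Mean = α·x_m/(α−1) = 3.6·3.2/2.6 = 4.4308.
Right-skewed posterior ⇒ mode < mean.

MAP: 3.2000. Posterior mean: 4.4308.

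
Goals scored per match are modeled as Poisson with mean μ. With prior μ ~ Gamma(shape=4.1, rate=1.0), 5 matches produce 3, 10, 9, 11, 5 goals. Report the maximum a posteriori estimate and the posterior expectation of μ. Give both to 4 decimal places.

Σ counts = 38. Posterior: Gamma(shape = 4.1+38 = 42.1, rate = 1.0+5 = 6.0).
Mode = (α−1)/β = 41.1/6.0 = 6.8500.
Mean = α/β = 42.1/6.0 = 7.0167.

μ_MAP = 6.8500, E[μ|data] = 7.0167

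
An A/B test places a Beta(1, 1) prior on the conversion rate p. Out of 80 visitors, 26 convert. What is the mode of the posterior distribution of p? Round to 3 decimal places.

Posterior: Beta(1+26, 1+54) = Beta(27, 55).
Mode = (27−1)/(27+55−2) = 26/80 = 0.325.
With a flat prior the MAP equals the MLE, 26/80.
Mean = 27/(27+55) = 27/82 = 0.329.
This is the posterior mode — the MAP estimate.

0.325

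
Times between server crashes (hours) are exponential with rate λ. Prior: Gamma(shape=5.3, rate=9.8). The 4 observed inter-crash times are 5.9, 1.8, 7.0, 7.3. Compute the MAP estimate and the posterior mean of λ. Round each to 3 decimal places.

MAP = 0.261; posterior mean = 0.292

Σ times = 22.0. Posterior: Gamma(shape = 5.3+4 = 9.3, rate = 9.8+22.0 = 31.8).
Mode = (α−1)/β = 8.3/31.8 = 0.261.
Mean = α/β = 9.3/31.8 = 0.292.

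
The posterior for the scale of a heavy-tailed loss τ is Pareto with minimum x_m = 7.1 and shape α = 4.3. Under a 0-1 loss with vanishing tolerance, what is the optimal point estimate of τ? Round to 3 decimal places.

The Pareto density is strictly decreasing on [x_m, ∞), so the mode is x_m = 7.100.
Mean = α·x_m/(α−1) = 4.3·7.1/3.3 = 9.252.
This is the posterior mode — the MAP estimate.

7.100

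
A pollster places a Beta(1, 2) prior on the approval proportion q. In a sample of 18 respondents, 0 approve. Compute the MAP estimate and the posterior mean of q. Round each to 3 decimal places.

Posterior: Beta(1+0, 2+18) = Beta(1, 20).
Since α = 1 ≤ 1 and β > 1, the Beta density is monotone decreasing on [0,1]; the mode is at 0.
Mean = 1/(1+20) = 0.048.
Right-skewed posterior ⇒ mode < mean.

MAP = 0.000, posterior mean = 0.048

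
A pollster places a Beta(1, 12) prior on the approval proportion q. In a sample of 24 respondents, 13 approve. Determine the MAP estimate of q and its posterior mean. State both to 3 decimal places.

MAP = 0.371, posterior mean = 0.378

Posterior: Beta(1+13, 12+11) = Beta(14, 23).
Mode = (14−1)/(14+23−2) = 13/35 = 0.371.
Mean = 14/(14+23) = 14/37 = 0.378.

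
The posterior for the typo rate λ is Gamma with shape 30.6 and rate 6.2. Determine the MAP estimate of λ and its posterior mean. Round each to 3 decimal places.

Mode = (α−1)/β = 29.6/6.2 = 4.774.
Mean = α/β = 30.6/6.2 = 4.935.
The posterior is right-skewed, so the mean exceeds the mode.

MAP = 4.774; posterior mean = 4.935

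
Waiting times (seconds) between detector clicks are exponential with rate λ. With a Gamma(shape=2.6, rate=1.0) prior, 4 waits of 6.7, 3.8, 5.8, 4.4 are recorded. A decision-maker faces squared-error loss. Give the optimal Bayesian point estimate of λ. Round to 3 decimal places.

0.304

Σ times = 20.7. Posterior: Gamma(shape = 2.6+4 = 6.6, rate = 1.0+20.7 = 21.7).
Mode = (α−1)/β = 5.6/21.7 = 0.258.
Mean = α/β = 6.6/21.7 = 0.304.
Squared-error loss ⇒ the optimal estimator is the posterior mean.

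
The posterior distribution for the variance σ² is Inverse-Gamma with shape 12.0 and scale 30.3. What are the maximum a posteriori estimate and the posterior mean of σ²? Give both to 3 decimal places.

MAP = 2.331; posterior mean = 2.755

Mode = β/(α+1) = 30.3/13.0 = 2.331.
Mean = β/(α−1) = 30.3/11.0 = 2.755.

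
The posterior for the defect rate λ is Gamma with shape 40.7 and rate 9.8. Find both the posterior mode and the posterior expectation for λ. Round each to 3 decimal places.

Mode = (α−1)/β = 39.7/9.8 = 4.051.
Mean = α/β = 40.7/9.8 = 4.153.

MAP: 4.051. Posterior mean: 4.153.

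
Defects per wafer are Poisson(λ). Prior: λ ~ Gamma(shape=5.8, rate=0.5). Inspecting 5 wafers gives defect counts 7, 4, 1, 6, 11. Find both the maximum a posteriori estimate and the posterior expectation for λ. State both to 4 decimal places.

Σ counts = 29. Posterior: Gamma(shape = 5.8+29 = 34.8, rate = 0.5+5 = 5.5).
Mode = (α−1)/β = 33.8/5.5 = 6.1455.
Mean = α/β = 34.8/5.5 = 6.3273.

MAP = 6.1455, posterior mean = 6.3273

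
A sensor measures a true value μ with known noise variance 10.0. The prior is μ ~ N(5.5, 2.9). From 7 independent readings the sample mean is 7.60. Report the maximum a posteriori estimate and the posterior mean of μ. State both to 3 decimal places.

μ_MAP = 6.907, E[μ|data] = 6.907

Posterior for μ is Normal. Precision-weighted mean: (1/2.9·5.5 + 7/10.0·7.60) / (1/2.9 + 7/10.0) = 6.907.
A Normal posterior is symmetric, so mode = mean.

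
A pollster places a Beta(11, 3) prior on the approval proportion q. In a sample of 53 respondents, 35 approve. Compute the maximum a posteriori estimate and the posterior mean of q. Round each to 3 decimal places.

MAP: 0.692. Posterior mean: 0.687.

Posterior: Beta(11+35, 3+18) = Beta(46, 21).
Mode = (46−1)/(46+21−2) = 45/65 = 0.692.
Mean = 46/(46+21) = 46/67 = 0.687.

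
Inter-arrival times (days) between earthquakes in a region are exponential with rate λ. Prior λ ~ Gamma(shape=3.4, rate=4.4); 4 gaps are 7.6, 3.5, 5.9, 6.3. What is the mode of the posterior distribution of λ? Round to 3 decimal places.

0.231

Σ times = 23.3. Posterior: Gamma(shape = 3.4+4 = 7.4, rate = 4.4+23.3 = 27.7).
Mode = (α−1)/β = 6.4/27.7 = 0.231.
Mean = α/β = 7.4/27.7 = 0.267.
This is the posterior mode — the MAP estimate.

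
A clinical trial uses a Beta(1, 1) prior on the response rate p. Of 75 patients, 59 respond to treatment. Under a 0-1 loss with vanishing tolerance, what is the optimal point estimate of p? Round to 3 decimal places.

0.787

Posterior: Beta(1+59, 1+16) = Beta(60, 17).
Mode = (60−1)/(60+17−2) = 59/75 = 0.787.
With a flat prior the MAP equals the MLE, 59/75.
Mean = 60/(60+17) = 60/77 = 0.779.
This is the posterior mode — the MAP estimate.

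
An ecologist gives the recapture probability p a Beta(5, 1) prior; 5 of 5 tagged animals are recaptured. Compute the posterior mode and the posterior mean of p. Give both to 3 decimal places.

posterior mode = 1.000, posterior mean = 0.909

Posterior: Beta(5+5, 1+0) = Beta(10, 1).
Since β = 1 ≤ 1 and α > 1, the Beta density is monotone increasing on [0,1]; the mode is at 1.
Mean = 10/(10+1) = 0.909.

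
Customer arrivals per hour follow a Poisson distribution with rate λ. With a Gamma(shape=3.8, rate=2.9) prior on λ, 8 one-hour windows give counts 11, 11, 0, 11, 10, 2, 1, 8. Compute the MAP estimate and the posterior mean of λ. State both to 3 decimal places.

Σ counts = 54. Posterior: Gamma(shape = 3.8+54 = 57.8, rate = 2.9+8 = 10.9).
Mode = (α−1)/β = 56.8/10.9 = 5.211.
Mean = α/β = 57.8/10.9 = 5.303.
The posterior is right-skewed, so the mean exceeds the mode.

λ_MAP = 5.211, E[λ|data] = 5.303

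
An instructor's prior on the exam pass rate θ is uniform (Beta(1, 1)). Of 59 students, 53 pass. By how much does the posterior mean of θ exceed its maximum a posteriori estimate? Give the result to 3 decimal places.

Posterior: Beta(1+53, 1+6) = Beta(54, 7).
Mode = (54−1)/(54+7−2) = 53/59 = 0.898.
With a flat prior the MAP equals the MLE, 53/59.
Mean = 54/(54+7) = 54/61 = 0.885.
Difference = 0.885 − 0.898 = -0.013.
Left-skewed posterior ⇒ mean < mode.

-0.013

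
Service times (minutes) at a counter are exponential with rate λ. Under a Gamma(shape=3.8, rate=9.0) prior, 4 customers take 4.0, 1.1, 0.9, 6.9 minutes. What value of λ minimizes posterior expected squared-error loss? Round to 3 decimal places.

Σ times = 12.9. Posterior: Gamma(shape = 3.8+4 = 7.8, rate = 9.0+12.9 = 21.9).
Mode = (α−1)/β = 6.8/21.9 = 0.311.
Mean = α/β = 7.8/21.9 = 0.356.
Squared-error loss ⇒ the optimal estimator is the posterior mean.

0.356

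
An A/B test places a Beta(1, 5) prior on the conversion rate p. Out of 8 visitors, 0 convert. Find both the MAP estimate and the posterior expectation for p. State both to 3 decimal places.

MAP = 0.000; posterior mean = 0.071

Posterior: Beta(1+0, 5+8) = Beta(1, 13).
Since α = 1 ≤ 1 and β > 1, the Beta density is monotone decreasing on [0,1]; the mode is at 0.
Mean = 1/(1+13) = 0.071.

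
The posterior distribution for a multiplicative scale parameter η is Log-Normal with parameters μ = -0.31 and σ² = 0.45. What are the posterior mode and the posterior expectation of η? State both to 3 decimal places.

Mode = exp(μ − σ²) = exp(-0.76) = 0.468.
Mean = exp(μ + σ²/2) = exp(-0.085) = 0.919.
Mean > mode: the posterior has a right tail.

η_MAP = 0.468, E[η|data] = 0.919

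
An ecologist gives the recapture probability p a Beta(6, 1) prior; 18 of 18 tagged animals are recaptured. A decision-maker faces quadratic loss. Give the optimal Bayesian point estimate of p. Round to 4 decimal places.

Posterior: Beta(6+18, 1+0) = Beta(24, 1).
Since β = 1 ≤ 1 and α > 1, the Beta density is monotone increasing on [0,1]; the mode is at 1.
Mean = 24/(24+1) = 0.9600.
Quadratic loss ⇒ the optimal estimator is the posterior mean.

0.9600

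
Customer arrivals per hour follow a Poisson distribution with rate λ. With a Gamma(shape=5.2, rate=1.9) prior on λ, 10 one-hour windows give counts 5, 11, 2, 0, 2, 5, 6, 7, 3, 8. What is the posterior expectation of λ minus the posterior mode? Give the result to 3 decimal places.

0.084

Σ counts = 49. Posterior: Gamma(shape = 5.2+49 = 54.2, rate = 1.9+10 = 11.9).
Mode = (α−1)/β = 53.2/11.9 = 4.471.
Mean = α/β = 54.2/11.9 = 4.555.
Difference = 4.555 − 4.471 = 0.084.
The mean is pulled above the mode by the posterior's right skew.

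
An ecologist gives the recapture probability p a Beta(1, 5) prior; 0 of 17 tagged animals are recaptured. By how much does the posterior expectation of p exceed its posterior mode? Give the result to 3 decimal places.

0.043

Posterior: Beta(1+0, 5+17) = Beta(1, 22).
Since α = 1 ≤ 1 and β > 1, the Beta density is monotone decreasing on [0,1]; the mode is at 0.
Mean = 1/(1+22) = 0.043.
Difference = 0.043 − 0.000 = 0.043.
Mean > mode: the posterior has a right tail.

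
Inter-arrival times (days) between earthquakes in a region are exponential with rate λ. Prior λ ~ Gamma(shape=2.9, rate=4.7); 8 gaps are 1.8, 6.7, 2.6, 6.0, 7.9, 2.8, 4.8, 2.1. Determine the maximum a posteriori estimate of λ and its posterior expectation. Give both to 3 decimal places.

Σ times = 34.7. Posterior: Gamma(shape = 2.9+8 = 10.9, rate = 4.7+34.7 = 39.4).
Mode = (α−1)/β = 9.9/39.4 = 0.251.
Mean = α/β = 10.9/39.4 = 0.277.
The posterior is right-skewed, so the mean exceeds the mode.

λ_MAP = 0.251, E[λ|data] = 0.277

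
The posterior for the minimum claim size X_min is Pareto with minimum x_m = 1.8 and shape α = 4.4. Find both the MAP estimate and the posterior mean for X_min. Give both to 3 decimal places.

The Pareto density is strictly decreasing on [x_m, ∞), so the mode is x_m = 1.800.
Mean = α·x_m/(α−1) = 4.4·1.8/3.4 = 2.329.

MAP: 1.800. Posterior mean: 2.329.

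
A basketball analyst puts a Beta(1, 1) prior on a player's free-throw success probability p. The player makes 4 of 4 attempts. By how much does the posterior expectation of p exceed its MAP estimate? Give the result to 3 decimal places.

-0.167

Posterior: Beta(1+4, 1+0) = Beta(5, 1).
Since β = 1 ≤ 1 and α > 1, the Beta density is monotone increasing on [0,1]; the mode is at 1.
Mean = 5/(5+1) = 0.833.
Difference = 0.833 − 1.000 = -0.167.
Left-skewed posterior ⇒ mean < mode.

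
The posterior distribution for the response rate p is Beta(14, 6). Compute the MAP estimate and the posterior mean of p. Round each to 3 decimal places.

p_MAP = 0.722, E[p|data] = 0.700

Mode = (14−1)/(14+6−2) = 13/18 = 0.722.
Mean = 14/(14+6) = 14/20 = 0.700.
The mean is pulled below the mode by the posterior's left skew.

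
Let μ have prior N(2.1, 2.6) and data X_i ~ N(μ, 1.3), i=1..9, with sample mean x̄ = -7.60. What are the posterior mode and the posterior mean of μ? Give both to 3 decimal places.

Posterior for μ is Normal. Precision-weighted mean: (1/2.6·2.1 + 9/1.3·-7.60) / (1/2.6 + 9/1.3) = -7.089.
A Normal posterior is symmetric, so mode = mean.

posterior mode = -7.089, posterior mean = -7.089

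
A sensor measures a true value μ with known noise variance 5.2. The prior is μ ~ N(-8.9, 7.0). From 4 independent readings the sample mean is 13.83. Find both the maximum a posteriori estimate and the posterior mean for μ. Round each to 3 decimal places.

Posterior for μ is Normal. Precision-weighted mean: (1/7.0·-8.9 + 4/5.2·13.83) / (1/7.0 + 4/5.2) = 10.270.
A Normal posterior is symmetric, so mode = mean.

μ_MAP = 10.270, E[μ|data] = 10.270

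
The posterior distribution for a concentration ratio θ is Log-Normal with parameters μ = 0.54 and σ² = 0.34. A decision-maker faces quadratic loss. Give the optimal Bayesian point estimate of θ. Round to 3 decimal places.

Mode = exp(μ − σ²) = exp(0.20) = 1.221.
Mean = exp(μ + σ²/2) = exp(0.710) = 2.034.
Quadratic loss ⇒ the optimal estimator is the posterior mean.

2.034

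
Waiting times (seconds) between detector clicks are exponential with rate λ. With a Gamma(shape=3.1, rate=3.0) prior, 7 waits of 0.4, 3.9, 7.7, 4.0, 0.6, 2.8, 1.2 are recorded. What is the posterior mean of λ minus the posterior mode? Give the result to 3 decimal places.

Σ times = 20.6. Posterior: Gamma(shape = 3.1+7 = 10.1, rate = 3.0+20.6 = 23.6).
Mode = (α−1)/β = 9.1/23.6 = 0.386.
Mean = α/β = 10.1/23.6 = 0.428.
Difference = 0.428 − 0.386 = 0.042.
The mean is pulled above the mode by the posterior's right skew.

0.042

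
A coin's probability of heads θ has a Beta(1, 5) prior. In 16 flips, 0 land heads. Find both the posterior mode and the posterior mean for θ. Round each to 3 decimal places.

Posterior: Beta(1+0, 5+16) = Beta(1, 21).
Since α = 1 ≤ 1 and β > 1, the Beta density is monotone decreasing on [0,1]; the mode is at 0.
Mean = 1/(1+21) = 0.045.
Mean > mode: the posterior has a right tail.

θ_MAP = 0.000, E[θ|data] = 0.045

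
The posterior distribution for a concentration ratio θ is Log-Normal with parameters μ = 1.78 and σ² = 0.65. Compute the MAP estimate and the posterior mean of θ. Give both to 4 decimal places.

θ_MAP = 3.0957, E[θ|data] = 8.2071

Mode = exp(μ − σ²) = exp(1.13) = 3.0957.
Mean = exp(μ + σ²/2) = exp(2.105) = 8.2071.
The posterior is right-skewed, so the mean exceeds the mode.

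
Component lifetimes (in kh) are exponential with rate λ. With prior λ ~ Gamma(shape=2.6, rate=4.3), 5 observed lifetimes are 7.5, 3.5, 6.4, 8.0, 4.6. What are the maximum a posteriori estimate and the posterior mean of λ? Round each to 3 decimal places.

Σ times = 30.0. Posterior: Gamma(shape = 2.6+5 = 7.6, rate = 4.3+30.0 = 34.3).
Mode = (α−1)/β = 6.6/34.3 = 0.192.
Mean = α/β = 7.6/34.3 = 0.222.

MAP = 0.192, posterior mean = 0.222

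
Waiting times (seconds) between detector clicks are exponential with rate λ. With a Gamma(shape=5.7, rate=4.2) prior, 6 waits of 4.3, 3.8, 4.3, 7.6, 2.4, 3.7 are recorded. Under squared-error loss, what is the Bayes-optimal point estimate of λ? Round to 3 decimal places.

Σ times = 26.1. Posterior: Gamma(shape = 5.7+6 = 11.7, rate = 4.2+26.1 = 30.3).
Mode = (α−1)/β = 10.7/30.3 = 0.353.
Mean = α/β = 11.7/30.3 = 0.386.
Squared-error loss ⇒ the optimal estimator is the posterior mean.

0.386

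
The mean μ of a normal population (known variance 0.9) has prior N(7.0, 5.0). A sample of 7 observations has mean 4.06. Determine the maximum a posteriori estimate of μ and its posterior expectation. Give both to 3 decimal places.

MAP = 4.134; posterior mean = 4.134

Posterior for μ is Normal. Precision-weighted mean: (1/5.0·7.0 + 7/0.9·4.06) / (1/5.0 + 7/0.9) = 4.134.
A Normal posterior is symmetric, so mode = mean.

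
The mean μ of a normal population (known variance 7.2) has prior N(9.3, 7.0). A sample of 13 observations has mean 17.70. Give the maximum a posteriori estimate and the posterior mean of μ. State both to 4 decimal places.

MAP = 17.0841; posterior mean = 17.0841

Posterior for μ is Normal. Precision-weighted mean: (1/7.0·9.3 + 13/7.2·17.70) / (1/7.0 + 13/7.2) = 17.0841.
A Normal posterior is symmetric, so mode = mean.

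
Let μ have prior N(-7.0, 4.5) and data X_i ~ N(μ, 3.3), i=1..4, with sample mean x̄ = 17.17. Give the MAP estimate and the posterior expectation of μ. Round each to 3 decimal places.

Posterior for μ is Normal. Precision-weighted mean: (1/4.5·-7.0 + 4/3.3·17.17) / (1/4.5 + 4/3.3) = 13.425.
A Normal posterior is symmetric, so mode = mean.

μ_MAP = 13.425, E[μ|data] = 13.425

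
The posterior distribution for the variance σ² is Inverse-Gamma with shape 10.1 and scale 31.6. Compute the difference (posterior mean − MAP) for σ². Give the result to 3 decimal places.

Mode = β/(α+1) = 31.6/11.1 = 2.847.
Mean = β/(α−1) = 31.6/9.1 = 3.473.
Difference = 3.473 − 2.847 = 0.626.

0.626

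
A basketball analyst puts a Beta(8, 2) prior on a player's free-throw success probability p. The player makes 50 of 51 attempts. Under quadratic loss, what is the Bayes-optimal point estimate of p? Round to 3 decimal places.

0.951

Posterior: Beta(8+50, 2+1) = Beta(58, 3).
Mode = (58−1)/(58+3−2) = 57/59 = 0.966.
Mean = 58/(58+3) = 58/61 = 0.951.
Quadratic loss ⇒ the optimal estimator is the posterior mean.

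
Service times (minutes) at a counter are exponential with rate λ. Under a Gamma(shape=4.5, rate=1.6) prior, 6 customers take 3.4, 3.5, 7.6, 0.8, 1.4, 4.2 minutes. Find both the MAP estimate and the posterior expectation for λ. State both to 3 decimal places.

Σ times = 20.9. Posterior: Gamma(shape = 4.5+6 = 10.5, rate = 1.6+20.9 = 22.5).
Mode = (α−1)/β = 9.5/22.5 = 0.422.
Mean = α/β = 10.5/22.5 = 0.467.

MAP = 0.422; posterior mean = 0.467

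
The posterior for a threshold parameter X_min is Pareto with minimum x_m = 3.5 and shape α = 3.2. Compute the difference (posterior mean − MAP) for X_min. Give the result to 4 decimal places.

1.5909

The Pareto density is strictly decreasing on [x_m, ∞), so the mode is x_m = 3.5000.
Mean = α·x_m/(α−1) = 3.2·3.5/2.2 = 5.0909.
Difference = 5.0909 − 3.5000 = 1.5909.
Right-skewed posterior ⇒ mode < mean.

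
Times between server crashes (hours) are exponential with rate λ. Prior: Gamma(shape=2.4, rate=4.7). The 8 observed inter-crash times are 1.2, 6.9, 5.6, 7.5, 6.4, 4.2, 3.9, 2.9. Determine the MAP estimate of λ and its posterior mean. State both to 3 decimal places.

MAP: 0.217. Posterior mean: 0.240.

Σ times = 38.6. Posterior: Gamma(shape = 2.4+8 = 10.4, rate = 4.7+38.6 = 43.3).
Mode = (α−1)/β = 9.4/43.3 = 0.217.
Mean = α/β = 10.4/43.3 = 0.240.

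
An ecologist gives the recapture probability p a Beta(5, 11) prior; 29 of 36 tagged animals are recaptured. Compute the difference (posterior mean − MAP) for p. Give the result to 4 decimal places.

-0.0062

Posterior: Beta(5+29, 11+7) = Beta(34, 18).
Mode = (34−1)/(34+18−2) = 33/50 = 0.6600.
Mean = 34/(34+18) = 34/52 = 0.6538.
Difference = 0.6538 − 0.6600 = -0.0062.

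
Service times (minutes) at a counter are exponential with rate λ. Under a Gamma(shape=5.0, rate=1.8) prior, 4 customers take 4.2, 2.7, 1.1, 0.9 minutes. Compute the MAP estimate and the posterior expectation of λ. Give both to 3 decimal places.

λ_MAP = 0.748, E[λ|data] = 0.841

Σ times = 8.9. Posterior: Gamma(shape = 5.0+4 = 9.0, rate = 1.8+8.9 = 10.7).
Mode = (α−1)/β = 8.0/10.7 = 0.748.
Mean = α/β = 9.0/10.7 = 0.841.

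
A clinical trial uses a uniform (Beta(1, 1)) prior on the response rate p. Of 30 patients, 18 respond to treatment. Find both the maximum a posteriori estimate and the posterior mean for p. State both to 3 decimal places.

MAP = 0.600, posterior mean = 0.594

Posterior: Beta(1+18, 1+12) = Beta(19, 13).
Mode = (19−1)/(19+13−2) = 18/30 = 0.600.
With a flat prior the MAP equals the MLE, 18/30.
Mean = 19/(19+13) = 19/32 = 0.594.
The posterior is left-skewed, so the mode exceeds the mean.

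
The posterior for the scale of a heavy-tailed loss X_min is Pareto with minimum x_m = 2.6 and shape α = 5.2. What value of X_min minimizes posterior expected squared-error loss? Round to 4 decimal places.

The Pareto density is strictly decreasing on [x_m, ∞), so the mode is x_m = 2.6000.
Mean = α·x_m/(α−1) = 5.2·2.6/4.2 = 3.2190.
Squared-error loss ⇒ the optimal estimator is the posterior mean.

3.2190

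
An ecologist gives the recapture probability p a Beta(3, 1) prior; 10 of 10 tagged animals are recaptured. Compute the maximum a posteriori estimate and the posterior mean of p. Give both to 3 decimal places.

Posterior: Beta(3+10, 1+0) = Beta(13, 1).
Since β = 1 ≤ 1 and α > 1, the Beta density is monotone increasing on [0,1]; the mode is at 1.
Mean = 13/(13+1) = 0.929.
The mean is pulled below the mode by the posterior's left skew.

MAP = 1.000, posterior mean = 0.929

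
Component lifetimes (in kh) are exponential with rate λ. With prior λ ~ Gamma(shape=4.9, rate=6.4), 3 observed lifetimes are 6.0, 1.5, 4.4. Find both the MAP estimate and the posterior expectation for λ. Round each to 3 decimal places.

Σ times = 11.9. Posterior: Gamma(shape = 4.9+3 = 7.9, rate = 6.4+11.9 = 18.3).
Mode = (α−1)/β = 6.9/18.3 = 0.377.
Mean = α/β = 7.9/18.3 = 0.432.
Right-skewed posterior ⇒ mode < mean.

MAP = 0.377, posterior mean = 0.432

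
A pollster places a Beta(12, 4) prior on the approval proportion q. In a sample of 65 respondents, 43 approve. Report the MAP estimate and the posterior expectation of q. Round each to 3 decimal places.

Posterior: Beta(12+43, 4+22) = Beta(55, 26).
Mode = (55−1)/(55+26−2) = 54/79 = 0.684.
Mean = 55/(55+26) = 55/81 = 0.679.
The mean is pulled below the mode by the posterior's left skew.

q_MAP = 0.684, E[q|data] = 0.679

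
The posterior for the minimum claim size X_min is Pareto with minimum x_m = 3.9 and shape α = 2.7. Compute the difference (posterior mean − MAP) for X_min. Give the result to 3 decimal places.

2.294

The Pareto density is strictly decreasing on [x_m, ∞), so the mode is x_m = 3.900.
Mean = α·x_m/(α−1) = 2.7·3.9/1.7 = 6.194.
Difference = 6.194 − 3.900 = 2.294.
Mean > mode: the posterior has a right tail.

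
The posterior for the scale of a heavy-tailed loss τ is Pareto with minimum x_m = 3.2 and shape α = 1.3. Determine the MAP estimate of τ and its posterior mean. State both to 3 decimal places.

The Pareto density is strictly decreasing on [x_m, ∞), so the mode is x_m = 3.200.
Mean = α·x_m/(α−1) = 1.3·3.2/0.3 = 13.867.
Right-skewed posterior ⇒ mode < mean.

MAP = 3.200, posterior mean = 13.867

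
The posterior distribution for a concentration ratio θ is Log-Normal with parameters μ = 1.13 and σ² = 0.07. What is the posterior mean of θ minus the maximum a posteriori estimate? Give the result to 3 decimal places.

Mode = exp(μ − σ²) = exp(1.06) = 2.886.
Mean = exp(μ + σ²/2) = exp(1.165) = 3.206.
Difference = 3.206 − 2.886 = 0.320.

0.320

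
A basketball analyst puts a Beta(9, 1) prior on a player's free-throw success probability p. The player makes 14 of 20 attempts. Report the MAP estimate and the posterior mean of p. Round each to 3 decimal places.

Posterior: Beta(9+14, 1+6) = Beta(23, 7).
Mode = (23−1)/(23+7−2) = 22/28 = 0.786.
Mean = 23/(23+7) = 23/30 = 0.767.
Left-skewed posterior ⇒ mean < mode.

MAP estimate = 0.786, posterior mean = 0.767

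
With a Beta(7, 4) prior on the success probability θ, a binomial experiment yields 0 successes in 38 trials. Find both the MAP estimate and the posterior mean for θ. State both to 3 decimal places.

MAP estimate = 0.128, posterior mean = 0.143

Posterior: Beta(7+0, 4+38) = Beta(7, 42).
Mode = (7−1)/(7+42−2) = 6/47 = 0.128.
Mean = 7/(7+42) = 7/49 = 0.143.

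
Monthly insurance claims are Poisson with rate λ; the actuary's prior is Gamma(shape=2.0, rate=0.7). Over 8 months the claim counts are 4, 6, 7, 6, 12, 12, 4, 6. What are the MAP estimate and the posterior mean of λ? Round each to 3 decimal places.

Σ counts = 57. Posterior: Gamma(shape = 2.0+57 = 59.0, rate = 0.7+8 = 8.7).
Mode = (α−1)/β = 58.0/8.7 = 6.667.
Mean = α/β = 59.0/8.7 = 6.782.
Mean > mode: the posterior has a right tail.

λ_MAP = 6.667, E[λ|data] = 6.782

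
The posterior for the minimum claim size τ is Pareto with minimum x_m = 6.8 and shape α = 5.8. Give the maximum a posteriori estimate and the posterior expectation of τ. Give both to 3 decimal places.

MAP: 6.800. Posterior mean: 8.217.

The Pareto density is strictly decreasing on [x_m, ∞), so the mode is x_m = 6.800.
Mean = α·x_m/(α−1) = 5.8·6.8/4.8 = 8.217.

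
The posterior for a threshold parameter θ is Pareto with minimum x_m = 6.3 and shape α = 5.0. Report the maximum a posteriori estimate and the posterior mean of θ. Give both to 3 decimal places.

The Pareto density is strictly decreasing on [x_m, ∞), so the mode is x_m = 6.300.
Mean = α·x_m/(α−1) = 5.0·6.3/4.0 = 7.875.

maximum a posteriori estimate = 6.300, posterior mean = 7.875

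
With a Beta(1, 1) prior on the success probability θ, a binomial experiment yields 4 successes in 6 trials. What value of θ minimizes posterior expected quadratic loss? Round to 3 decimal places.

Posterior: Beta(1+4, 1+2) = Beta(5, 3).
Mode = (5−1)/(5+3−2) = 4/6 = 0.667.
With a flat prior the MAP equals the MLE, 4/6.
Mean = 5/(5+3) = 5/8 = 0.625.
Quadratic loss ⇒ the optimal estimator is the posterior mean.

0.625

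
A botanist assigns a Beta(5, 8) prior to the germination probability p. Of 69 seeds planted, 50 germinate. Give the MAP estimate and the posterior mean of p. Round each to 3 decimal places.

MAP: 0.675. Posterior mean: 0.671.

Posterior: Beta(5+50, 8+19) = Beta(55, 27).
Mode = (55−1)/(55+27−2) = 54/80 = 0.675.
Mean = 55/(55+27) = 55/82 = 0.671.
Mode > mean: the posterior has a left tail.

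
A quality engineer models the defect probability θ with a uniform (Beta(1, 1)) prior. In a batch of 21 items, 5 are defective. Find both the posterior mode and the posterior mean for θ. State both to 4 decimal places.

MAP: 0.2381. Posterior mean: 0.2609.

Posterior: Beta(1+5, 1+16) = Beta(6, 17).
Mode = (6−1)/(6+17−2) = 5/21 = 0.2381.
With a flat prior the MAP equals the MLE, 5/21.
Mean = 6/(6+17) = 6/23 = 0.2609.
The posterior is right-skewed, so the mean exceeds the mode.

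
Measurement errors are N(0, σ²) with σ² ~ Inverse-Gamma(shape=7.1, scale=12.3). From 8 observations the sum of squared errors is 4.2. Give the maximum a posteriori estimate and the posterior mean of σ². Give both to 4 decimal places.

Posterior: Inverse-Gamma(shape = 7.1+8/2 = 11.1, scale = 12.3+4.2/2 = 14.4).
Mode = β/(α+1) = 14.4/12.1 = 1.1901.
Mean = β/(α−1) = 14.4/10.1 = 1.4257.
The mean is pulled above the mode by the posterior's right skew.

MAP: 1.1901. Posterior mean: 1.4257.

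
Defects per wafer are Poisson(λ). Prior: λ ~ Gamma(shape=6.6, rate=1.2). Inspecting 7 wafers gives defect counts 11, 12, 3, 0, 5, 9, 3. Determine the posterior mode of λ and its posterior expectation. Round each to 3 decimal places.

Σ counts = 43. Posterior: Gamma(shape = 6.6+43 = 49.6, rate = 1.2+7 = 8.2).
Mode = (α−1)/β = 48.6/8.2 = 5.927.
Mean = α/β = 49.6/8.2 = 6.049.

MAP = 5.927; posterior mean = 6.049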